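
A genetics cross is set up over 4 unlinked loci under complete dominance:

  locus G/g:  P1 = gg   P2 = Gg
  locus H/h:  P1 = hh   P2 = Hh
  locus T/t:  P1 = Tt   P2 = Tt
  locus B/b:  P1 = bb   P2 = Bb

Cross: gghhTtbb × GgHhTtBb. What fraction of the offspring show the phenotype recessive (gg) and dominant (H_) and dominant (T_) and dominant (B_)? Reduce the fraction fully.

P(gg H_ T_ B_) = 3/32

gghhTtbb gametes: ghTb×8, ghtb×8
GgHhTtBb gametes: GHTB×1, GHTb×1, GHtB×1, GHtb×1, GhTB×1, GhTb×1, GhtB×1, Ghtb×1, gHTB×1, gHTb×1, gHtB×1, gHtb×1, ghTB×1, ghTb×1, ghtB×1, ghtb×1
gghhTtbb×GgHhTtBb grid (16·16=256): GgHhTTBb=8 GgHhTTbb=8 GgHhTtBb=16 GgHhTtbb=16 GgHhttBb=8 GgHhttbb=8 GghhTTBb=8 GghhTTbb=8 GghhTtBb=16 GghhTtbb=16 GghhttBb=8 Gghhttbb=8 ggHhTTBb=8 ggHhTTbb=8 ggHhTtBb=16 ggHhTtbb=16 ggHhttBb=8 ggHhttbb=8 gghhTTBb=8 gghhTTbb=8 gghhTtBb=16 gghhTtbb=16 gghhttBb=8 gghhttbb=8
gg H_ T_ B_ hits 24/256; gcd=8; 24÷8/256÷8 = 3/32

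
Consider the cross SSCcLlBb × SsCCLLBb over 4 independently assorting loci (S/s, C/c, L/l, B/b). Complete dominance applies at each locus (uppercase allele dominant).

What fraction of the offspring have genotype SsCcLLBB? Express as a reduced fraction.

P(SsCcLLBB) = 1/32

SSCcLlBb gametes: SCLB×2, SCLb×2, SClB×2, SClb×2, ScLB×2, ScLb×2, SclB×2, Sclb×2
SsCCLLBb gametes: SCLB×4, SCLb×4, sCLB×4, sCLb×4
SSCcLlBb×SsCCLLBb grid (16·16=256): SSCCLLBB=8 SSCCLLBb=16 SSCCLLbb=8 SSCCLlBB=8 SSCCLlBb=16 SSCCLlbb=8 SSCcLLBB=8 SSCcLLBb=16 SSCcLLbb=8 SSCcLlBB=8 SSCcLlBb=16 SSCcLlbb=8 SsCCLLBB=8 SsCCLLBb=16 SsCCLLbb=8 SsCCLlBB=8 SsCCLlBb=16 SsCCLlbb=8 SsCcLLBB=8 SsCcLLBb=16 SsCcLLbb=8 SsCcLlBB=8 SsCcLlBb=16 SsCcLlbb=8
SsCcLLBB hits 8/256; gcd=8; 8÷8/256÷8 = 1/32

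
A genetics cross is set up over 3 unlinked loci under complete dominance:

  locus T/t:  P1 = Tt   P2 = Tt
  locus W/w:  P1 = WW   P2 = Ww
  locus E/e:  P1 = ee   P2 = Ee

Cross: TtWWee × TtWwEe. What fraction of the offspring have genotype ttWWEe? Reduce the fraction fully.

P(ttWWEe) = 1/16

TtWWee gametes: TWe×4, tWe×4
TtWwEe gametes: TWE×1, TWe×1, TwE×1, Twe×1, tWE×1, tWe×1, twE×1, twe×1
TtWWee×TtWwEe grid (8·8=64): TTWWEe=4 TTWWee=4 TTWwEe=4 TTWwee=4 TtWWEe=8 TtWWee=8 TtWwEe=8 TtWwee=8 ttWWEe=4 ttWWee=4 ttWwEe=4 ttWwee=4
ttWWEe hits 4/64; gcd=4; 4÷4/64÷4 = 1/16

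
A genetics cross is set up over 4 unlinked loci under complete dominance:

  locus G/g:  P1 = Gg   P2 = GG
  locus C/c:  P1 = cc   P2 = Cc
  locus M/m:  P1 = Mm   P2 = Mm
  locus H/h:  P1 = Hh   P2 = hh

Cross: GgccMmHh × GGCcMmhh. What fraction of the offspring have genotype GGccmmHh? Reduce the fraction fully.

GgccMmHh gametes: GcMH×2, GcMh×2, GcmH×2, Gcmh×2, gcMH×2, gcMh×2, gcmH×2, gcmh×2
GGCcMmhh gametes: GCMh×4, GCmh×4, GcMh×4, Gcmh×4
GgccMmHh×GGCcMmhh grid (16·16=256): GGCcMMHh=8 GGCcMMhh=8 GGCcMmHh=16 GGCcMmhh=16 GGCcmmHh=8 GGCcmmhh=8 GGccMMHh=8 GGccMMhh=8 GGccMmHh=16 GGccMmhh=16 GGccmmHh=8 GGccmmhh=8 GgCcMMHh=8 GgCcMMhh=8 GgCcMmHh=16 GgCcMmhh=16 GgCcmmHh=8 GgCcmmhh=8 GgccMMHh=8 GgccMMhh=8 GgccMmHh=16 GgccMmhh=16 GgccmmHh=8 Ggccmmhh=8
GGccmmHh hits 8/256; gcd=8; 8÷8/256÷8 = 1/32

P(GGccmmHh) = 1/32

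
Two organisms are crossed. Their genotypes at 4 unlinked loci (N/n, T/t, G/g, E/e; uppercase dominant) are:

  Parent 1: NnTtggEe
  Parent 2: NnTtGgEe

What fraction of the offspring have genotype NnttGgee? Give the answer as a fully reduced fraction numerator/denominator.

P(NnttGgee) = 1/64

NnTtggEe gametes: NTgE×2, NTge×2, NtgE×2, Ntge×2, nTgE×2, nTge×2, ntgE×2, ntge×2
NnTtGgEe gametes: NTGE×1, NTGe×1, NTgE×1, NTge×1, NtGE×1, NtGe×1, NtgE×1, Ntge×1, nTGE×1, nTGe×1, nTgE×1, nTge×1, ntGE×1, ntGe×1, ntgE×1, ntge×1
NnTtggEe×NnTtGgEe grid (16·16=256): NNTTGgEE=2 NNTTGgEe=4 NNTTGgee=2 NNTTggEE=2 NNTTggEe=4 NNTTggee=2 NNTtGgEE=4 NNTtGgEe=8 NNTtGgee=4 NNTtggEE=4 NNTtggEe=8 NNTtggee=4 NNttGgEE=2 NNttGgEe=4 NNttGgee=2 NNttggEE=2 NNttggEe=4 NNttggee=2 NnTTGgEE=4 NnTTGgEe=8 NnTTGgee=4 NnTTggEE=4 NnTTggEe=8 NnTTggee=4 NnTtGgEE=8 NnTtGgEe=16 NnTtGgee=8 NnTtggEE=8 NnTtggEe=16 NnTtggee=8 NnttGgEE=4 NnttGgEe=8 NnttGgee=4 NnttggEE=4 NnttggEe=8 Nnttggee=4 nnTTGgEE=2 nnTTGgEe=4 nnTTGgee=2 nnTTggEE=2 nnTTggEe=4 nnTTggee=2 nnTtGgEE=4 nnTtGgEe=8 nnTtGgee=4 nnTtggEE=4 nnTtggEe=8 nnTtggee=4 nnttGgEE=2 nnttGgEe=4 nnttGgee=2 nnttggEE=2 nnttggEe=4 nnttggee=2
NnttGgee hits 4/256; gcd=4; 4÷4/256÷4 = 1/64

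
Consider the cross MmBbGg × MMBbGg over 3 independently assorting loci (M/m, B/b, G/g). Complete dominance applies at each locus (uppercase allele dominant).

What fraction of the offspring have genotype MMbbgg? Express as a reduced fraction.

MmBbGg gametes: MBG×1, MBg×1, MbG×1, Mbg×1, mBG×1, mBg×1, mbG×1, mbg×1
MMBbGg gametes: MBG×2, MBg×2, MbG×2, Mbg×2
MmBbGg×MMBbGg grid (8·8=64): MMBBGG=2 MMBBGg=4 MMBBgg=2 MMBbGG=4 MMBbGg=8 MMBbgg=4 MMbbGG=2 MMbbGg=4 MMbbgg=2 MmBBGG=2 MmBBGg=4 MmBBgg=2 MmBbGG=4 MmBbGg=8 MmBbgg=4 MmbbGG=2 MmbbGg=4 Mmbbgg=2
MMbbgg hits 2/64; gcd=2; 2÷2/64÷2 = 1/32

P(MMbbgg) = 1/32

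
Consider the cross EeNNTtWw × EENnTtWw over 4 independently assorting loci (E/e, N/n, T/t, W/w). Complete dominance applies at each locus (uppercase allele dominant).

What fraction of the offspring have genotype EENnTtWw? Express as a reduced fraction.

EeNNTtWw gametes: ENTW×2, ENTw×2, ENtW×2, ENtw×2, eNTW×2, eNTw×2, eNtW×2, eNtw×2
EENnTtWw gametes: ENTW×2, ENTw×2, ENtW×2, ENtw×2, EnTW×2, EnTw×2, EntW×2, Entw×2
EeNNTtWw×EENnTtWw grid (16·16=256): EENNTTWW=4 EENNTTWw=8 EENNTTww=4 EENNTtWW=8 EENNTtWw=16 EENNTtww=8 EENNttWW=4 EENNttWw=8 EENNttww=4 EENnTTWW=4 EENnTTWw=8 EENnTTww=4 EENnTtWW=8 EENnTtWw=16 EENnTtww=8 EENnttWW=4 EENnttWw=8 EENnttww=4 EeNNTTWW=4 EeNNTTWw=8 EeNNTTww=4 EeNNTtWW=8 EeNNTtWw=16 EeNNTtww=8 EeNNttWW=4 EeNNttWw=8 EeNNttww=4 EeNnTTWW=4 EeNnTTWw=8 EeNnTTww=4 EeNnTtWW=8 EeNnTtWw=16 EeNnTtww=8 EeNnttWW=4 EeNnttWw=8 EeNnttww=4
EENnTtWw hits 16/256; gcd=16; 16÷16/256÷16 = 1/16

P(EENnTtWw) = 1/16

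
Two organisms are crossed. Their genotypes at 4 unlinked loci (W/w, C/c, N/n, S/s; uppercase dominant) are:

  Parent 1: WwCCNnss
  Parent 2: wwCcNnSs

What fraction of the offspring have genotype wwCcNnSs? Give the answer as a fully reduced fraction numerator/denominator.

P(wwCcNnSs) = 1/16

WwCCNnss gametes: WCNs×4, WCns×4, wCNs×4, wCns×4
wwCcNnSs gametes: wCNS×2, wCNs×2, wCnS×2, wCns×2, wcNS×2, wcNs×2, wcnS×2, wcns×2
WwCCNnss×wwCcNnSs grid (16·16=256): WwCCNNSs=8 WwCCNNss=8 WwCCNnSs=16 WwCCNnss=16 WwCCnnSs=8 WwCCnnss=8 WwCcNNSs=8 WwCcNNss=8 WwCcNnSs=16 WwCcNnss=16 WwCcnnSs=8 WwCcnnss=8 wwCCNNSs=8 wwCCNNss=8 wwCCNnSs=16 wwCCNnss=16 wwCCnnSs=8 wwCCnnss=8 wwCcNNSs=8 wwCcNNss=8 wwCcNnSs=16 wwCcNnss=16 wwCcnnSs=8 wwCcnnss=8
wwCcNnSs hits 16/256; gcd=16; 16÷16/256÷16 = 1/16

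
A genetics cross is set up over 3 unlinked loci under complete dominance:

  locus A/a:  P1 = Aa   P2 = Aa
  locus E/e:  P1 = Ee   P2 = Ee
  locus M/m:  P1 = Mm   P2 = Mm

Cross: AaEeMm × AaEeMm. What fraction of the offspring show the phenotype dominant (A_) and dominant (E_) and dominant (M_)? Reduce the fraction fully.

AaEeMm gametes: AEM×1, AEm×1, AeM×1, Aem×1, aEM×1, aEm×1, aeM×1, aem×1
AaEeMm gametes: AEM×1, AEm×1, AeM×1, Aem×1, aEM×1, aEm×1, aeM×1, aem×1
AaEeMm×AaEeMm grid (8·8=64): AAEEMM=1 AAEEMm=2 AAEEmm=1 AAEeMM=2 AAEeMm=4 AAEemm=2 AAeeMM=1 AAeeMm=2 AAeemm=1 AaEEMM=2 AaEEMm=4 AaEEmm=2 AaEeMM=4 AaEeMm=8 AaEemm=4 AaeeMM=2 AaeeMm=4 Aaeemm=2 aaEEMM=1 aaEEMm=2 aaEEmm=1 aaEeMM=2 aaEeMm=4 aaEemm=2 aaeeMM=1 aaeeMm=2 aaeemm=1
A_ E_ M_ hits 27/64; gcd=1; 27÷1/64÷1 = 27/64

P(A_ E_ M_) = 27/64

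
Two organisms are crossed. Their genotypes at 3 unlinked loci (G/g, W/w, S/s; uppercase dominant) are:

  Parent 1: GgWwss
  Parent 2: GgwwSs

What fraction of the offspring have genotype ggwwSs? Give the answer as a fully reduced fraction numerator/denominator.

GgWwss gametes: GWs×2, Gws×2, gWs×2, gws×2
GgwwSs gametes: GwS×2, Gws×2, gwS×2, gws×2
GgWwss×GgwwSs grid (8·8=64): GGWwSs=4 GGWwss=4 GGwwSs=4 GGwwss=4 GgWwSs=8 GgWwss=8 GgwwSs=8 Ggwwss=8 ggWwSs=4 ggWwss=4 ggwwSs=4 ggwwss=4
ggwwSs hits 4/64; gcd=4; 4÷4/64÷4 = 1/16

P(ggwwSs) = 1/16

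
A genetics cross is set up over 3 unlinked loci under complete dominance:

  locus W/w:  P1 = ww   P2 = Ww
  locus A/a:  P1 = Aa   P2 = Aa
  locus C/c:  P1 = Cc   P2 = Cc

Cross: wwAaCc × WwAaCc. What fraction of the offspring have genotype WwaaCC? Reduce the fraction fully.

P(WwaaCC) = 1/32

wwAaCc gametes: wAC×2, wAc×2, waC×2, wac×2
WwAaCc gametes: WAC×1, WAc×1, WaC×1, Wac×1, wAC×1, wAc×1, waC×1, wac×1
wwAaCc×WwAaCc grid (8·8=64): WwAACC=2 WwAACc=4 WwAAcc=2 WwAaCC=4 WwAaCc=8 WwAacc=4 WwaaCC=2 WwaaCc=4 Wwaacc=2 wwAACC=2 wwAACc=4 wwAAcc=2 wwAaCC=4 wwAaCc=8 wwAacc=4 wwaaCC=2 wwaaCc=4 wwaacc=2
WwaaCC hits 2/64; gcd=2; 2÷2/64÷2 = 1/32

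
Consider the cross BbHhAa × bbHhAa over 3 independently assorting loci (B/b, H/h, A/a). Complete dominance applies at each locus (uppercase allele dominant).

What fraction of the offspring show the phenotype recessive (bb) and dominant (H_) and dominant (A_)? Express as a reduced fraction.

P(bb H_ A_) = 9/32

BbHhAa gametes: BHA×1, BHa×1, BhA×1, Bha×1, bHA×1, bHa×1, bhA×1, bha×1
bbHhAa gametes: bHA×2, bHa×2, bhA×2, bha×2
BbHhAa×bbHhAa grid (8·8=64): BbHHAA=2 BbHHAa=4 BbHHaa=2 BbHhAA=4 BbHhAa=8 BbHhaa=4 BbhhAA=2 BbhhAa=4 Bbhhaa=2 bbHHAA=2 bbHHAa=4 bbHHaa=2 bbHhAA=4 bbHhAa=8 bbHhaa=4 bbhhAA=2 bbhhAa=4 bbhhaa=2
bb H_ A_ hits 18/64; gcd=2; 18÷2/64÷2 = 9/32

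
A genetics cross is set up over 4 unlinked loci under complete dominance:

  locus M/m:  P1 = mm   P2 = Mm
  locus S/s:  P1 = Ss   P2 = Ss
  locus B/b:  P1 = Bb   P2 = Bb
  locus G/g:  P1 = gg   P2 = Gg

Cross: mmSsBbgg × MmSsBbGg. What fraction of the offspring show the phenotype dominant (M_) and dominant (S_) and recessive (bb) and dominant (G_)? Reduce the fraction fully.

P(M_ S_ bb G_) = 3/64

mmSsBbgg gametes: mSBg×4, mSbg×4, msBg×4, msbg×4
MmSsBbGg gametes: MSBG×1, MSBg×1, MSbG×1, MSbg×1, MsBG×1, MsBg×1, MsbG×1, Msbg×1, mSBG×1, mSBg×1, mSbG×1, mSbg×1, msBG×1, msBg×1, msbG×1, msbg×1
mmSsBbgg×MmSsBbGg grid (16·16=256): MmSSBBGg=4 MmSSBBgg=4 MmSSBbGg=8 MmSSBbgg=8 MmSSbbGg=4 MmSSbbgg=4 MmSsBBGg=8 MmSsBBgg=8 MmSsBbGg=16 MmSsBbgg=16 MmSsbbGg=8 MmSsbbgg=8 MmssBBGg=4 MmssBBgg=4 MmssBbGg=8 MmssBbgg=8 MmssbbGg=4 Mmssbbgg=4 mmSSBBGg=4 mmSSBBgg=4 mmSSBbGg=8 mmSSBbgg=8 mmSSbbGg=4 mmSSbbgg=4 mmSsBBGg=8 mmSsBBgg=8 mmSsBbGg=16 mmSsBbgg=16 mmSsbbGg=8 mmSsbbgg=8 mmssBBGg=4 mmssBBgg=4 mmssBbGg=8 mmssBbgg=8 mmssbbGg=4 mmssbbgg=4
M_ S_ bb G_ hits 12/256; gcd=4; 12÷4/256÷4 = 3/64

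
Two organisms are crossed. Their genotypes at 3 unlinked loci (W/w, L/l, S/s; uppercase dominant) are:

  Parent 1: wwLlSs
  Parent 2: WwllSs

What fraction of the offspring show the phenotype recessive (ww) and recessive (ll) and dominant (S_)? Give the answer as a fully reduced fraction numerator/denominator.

wwLlSs gametes: wLS×2, wLs×2, wlS×2, wls×2
WwllSs gametes: WlS×2, Wls×2, wlS×2, wls×2
wwLlSs×WwllSs grid (8·8=64): WwLlSS=4 WwLlSs=8 WwLlss=4 WwllSS=4 WwllSs=8 Wwllss=4 wwLlSS=4 wwLlSs=8 wwLlss=4 wwllSS=4 wwllSs=8 wwllss=4
ww ll S_ hits 12/64; gcd=4; 12÷4/64÷4 = 3/16

P(ww ll S_) = 3/16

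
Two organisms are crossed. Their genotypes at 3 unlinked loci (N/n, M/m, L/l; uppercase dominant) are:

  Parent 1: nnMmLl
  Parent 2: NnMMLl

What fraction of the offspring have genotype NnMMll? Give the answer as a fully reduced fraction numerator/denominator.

nnMmLl gametes: nML×2, nMl×2, nmL×2, nml×2
NnMMLl gametes: NML×2, NMl×2, nML×2, nMl×2
nnMmLl×NnMMLl grid (8·8=64): NnMMLL=4 NnMMLl=8 NnMMll=4 NnMmLL=4 NnMmLl=8 NnMmll=4 nnMMLL=4 nnMMLl=8 nnMMll=4 nnMmLL=4 nnMmLl=8 nnMmll=4
NnMMll hits 4/64; gcd=4; 4÷4/64÷4 = 1/16

P(NnMMll) = 1/16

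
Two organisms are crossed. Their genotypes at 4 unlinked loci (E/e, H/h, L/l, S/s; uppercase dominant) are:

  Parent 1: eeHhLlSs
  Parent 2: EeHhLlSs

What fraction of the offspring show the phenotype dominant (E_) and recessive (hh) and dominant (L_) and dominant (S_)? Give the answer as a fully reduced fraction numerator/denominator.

P(E_ hh L_ S_) = 9/128

eeHhLlSs gametes: eHLS×2, eHLs×2, eHlS×2, eHls×2, ehLS×2, ehLs×2, ehlS×2, ehls×2
EeHhLlSs gametes: EHLS×1, EHLs×1, EHlS×1, EHls×1, EhLS×1, EhLs×1, EhlS×1, Ehls×1, eHLS×1, eHLs×1, eHlS×1, eHls×1, ehLS×1, ehLs×1, ehlS×1, ehls×1
eeHhLlSs×EeHhLlSs grid (16·16=256): EeHHLLSS=2 EeHHLLSs=4 EeHHLLss=2 EeHHLlSS=4 EeHHLlSs=8 EeHHLlss=4 EeHHllSS=2 EeHHllSs=4 EeHHllss=2 EeHhLLSS=4 EeHhLLSs=8 EeHhLLss=4 EeHhLlSS=8 EeHhLlSs=16 EeHhLlss=8 EeHhllSS=4 EeHhllSs=8 EeHhllss=4 EehhLLSS=2 EehhLLSs=4 EehhLLss=2 EehhLlSS=4 EehhLlSs=8 EehhLlss=4 EehhllSS=2 EehhllSs=4 Eehhllss=2 eeHHLLSS=2 eeHHLLSs=4 eeHHLLss=2 eeHHLlSS=4 eeHHLlSs=8 eeHHLlss=4 eeHHllSS=2 eeHHllSs=4 eeHHllss=2 eeHhLLSS=4 eeHhLLSs=8 eeHhLLss=4 eeHhLlSS=8 eeHhLlSs=16 eeHhLlss=8 eeHhllSS=4 eeHhllSs=8 eeHhllss=4 eehhLLSS=2 eehhLLSs=4 eehhLLss=2 eehhLlSS=4 eehhLlSs=8 eehhLlss=4 eehhllSS=2 eehhllSs=4 eehhllss=2
E_ hh L_ S_ hits 18/256; gcd=2; 18÷2/256÷2 = 9/128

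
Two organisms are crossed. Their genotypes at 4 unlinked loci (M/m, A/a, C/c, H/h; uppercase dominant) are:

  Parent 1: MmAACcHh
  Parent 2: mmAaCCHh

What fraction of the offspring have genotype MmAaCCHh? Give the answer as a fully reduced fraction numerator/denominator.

MmAACcHh gametes: MACH×2, MACh×2, MAcH×2, MAch×2, mACH×2, mACh×2, mAcH×2, mAch×2
mmAaCCHh gametes: mACH×4, mACh×4, maCH×4, maCh×4
MmAACcHh×mmAaCCHh grid (16·16=256): MmAACCHH=8 MmAACCHh=16 MmAACChh=8 MmAACcHH=8 MmAACcHh=16 MmAACchh=8 MmAaCCHH=8 MmAaCCHh=16 MmAaCChh=8 MmAaCcHH=8 MmAaCcHh=16 MmAaCchh=8 mmAACCHH=8 mmAACCHh=16 mmAACChh=8 mmAACcHH=8 mmAACcHh=16 mmAACchh=8 mmAaCCHH=8 mmAaCCHh=16 mmAaCChh=8 mmAaCcHH=8 mmAaCcHh=16 mmAaCchh=8
MmAaCCHh hits 16/256; gcd=16; 16÷16/256÷16 = 1/16

P(MmAaCCHh) = 1/16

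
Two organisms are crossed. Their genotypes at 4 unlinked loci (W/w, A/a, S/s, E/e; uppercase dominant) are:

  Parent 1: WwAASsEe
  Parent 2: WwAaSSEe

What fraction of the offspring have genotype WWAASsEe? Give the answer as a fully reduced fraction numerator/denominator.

P(WWAASsEe) = 1/32

WwAASsEe gametes: WASE×2, WASe×2, WAsE×2, WAse×2, wASE×2, wASe×2, wAsE×2, wAse×2
WwAaSSEe gametes: WASE×2, WASe×2, WaSE×2, WaSe×2, wASE×2, wASe×2, waSE×2, waSe×2
WwAASsEe×WwAaSSEe grid (16·16=256): WWAASSEE=4 WWAASSEe=8 WWAASSee=4 WWAASsEE=4 WWAASsEe=8 WWAASsee=4 WWAaSSEE=4 WWAaSSEe=8 WWAaSSee=4 WWAaSsEE=4 WWAaSsEe=8 WWAaSsee=4 WwAASSEE=8 WwAASSEe=16 WwAASSee=8 WwAASsEE=8 WwAASsEe=16 WwAASsee=8 WwAaSSEE=8 WwAaSSEe=16 WwAaSSee=8 WwAaSsEE=8 WwAaSsEe=16 WwAaSsee=8 wwAASSEE=4 wwAASSEe=8 wwAASSee=4 wwAASsEE=4 wwAASsEe=8 wwAASsee=4 wwAaSSEE=4 wwAaSSEe=8 wwAaSSee=4 wwAaSsEE=4 wwAaSsEe=8 wwAaSsee=4
WWAASsEe hits 8/256; gcd=8; 8÷8/256÷8 = 1/32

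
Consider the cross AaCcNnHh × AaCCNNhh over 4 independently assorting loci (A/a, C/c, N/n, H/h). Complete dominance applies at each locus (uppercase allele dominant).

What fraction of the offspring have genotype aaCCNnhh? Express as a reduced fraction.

P(aaCCNnhh) = 1/32

AaCcNnHh gametes: ACNH×1, ACNh×1, ACnH×1, ACnh×1, AcNH×1, AcNh×1, AcnH×1, Acnh×1, aCNH×1, aCNh×1, aCnH×1, aCnh×1, acNH×1, acNh×1, acnH×1, acnh×1
AaCCNNhh gametes: ACNh×8, aCNh×8
AaCcNnHh×AaCCNNhh grid (16·16=256): AACCNNHh=8 AACCNNhh=8 AACCNnHh=8 AACCNnhh=8 AACcNNHh=8 AACcNNhh=8 AACcNnHh=8 AACcNnhh=8 AaCCNNHh=16 AaCCNNhh=16 AaCCNnHh=16 AaCCNnhh=16 AaCcNNHh=16 AaCcNNhh=16 AaCcNnHh=16 AaCcNnhh=16 aaCCNNHh=8 aaCCNNhh=8 aaCCNnHh=8 aaCCNnhh=8 aaCcNNHh=8 aaCcNNhh=8 aaCcNnHh=8 aaCcNnhh=8
aaCCNnhh hits 8/256; gcd=8; 8÷8/256÷8 = 1/32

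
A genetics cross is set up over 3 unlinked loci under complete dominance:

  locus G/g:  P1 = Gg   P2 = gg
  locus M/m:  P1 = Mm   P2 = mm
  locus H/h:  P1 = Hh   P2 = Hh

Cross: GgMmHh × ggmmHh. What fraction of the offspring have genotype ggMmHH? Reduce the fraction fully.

P(ggMmHH) = 1/16

GgMmHh gametes: GMH×1, GMh×1, GmH×1, Gmh×1, gMH×1, gMh×1, gmH×1, gmh×1
ggmmHh gametes: gmH×4, gmh×4
GgMmHh×ggmmHh grid (8·8=64): GgMmHH=4 GgMmHh=8 GgMmhh=4 GgmmHH=4 GgmmHh=8 Ggmmhh=4 ggMmHH=4 ggMmHh=8 ggMmhh=4 ggmmHH=4 ggmmHh=8 ggmmhh=4
ggMmHH hits 4/64; gcd=4; 4÷4/64÷4 = 1/16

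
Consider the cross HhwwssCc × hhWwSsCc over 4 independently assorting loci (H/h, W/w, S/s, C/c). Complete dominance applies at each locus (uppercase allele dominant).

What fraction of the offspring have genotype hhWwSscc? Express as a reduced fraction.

HhwwssCc gametes: HwsC×4, Hwsc×4, hwsC×4, hwsc×4
hhWwSsCc gametes: hWSC×2, hWSc×2, hWsC×2, hWsc×2, hwSC×2, hwSc×2, hwsC×2, hwsc×2
HhwwssCc×hhWwSsCc grid (16·16=256): HhWwSsCC=8 HhWwSsCc=16 HhWwSscc=8 HhWwssCC=8 HhWwssCc=16 HhWwsscc=8 HhwwSsCC=8 HhwwSsCc=16 HhwwSscc=8 HhwwssCC=8 HhwwssCc=16 Hhwwsscc=8 hhWwSsCC=8 hhWwSsCc=16 hhWwSscc=8 hhWwssCC=8 hhWwssCc=16 hhWwsscc=8 hhwwSsCC=8 hhwwSsCc=16 hhwwSscc=8 hhwwssCC=8 hhwwssCc=16 hhwwsscc=8
hhWwSscc hits 8/256; gcd=8; 8÷8/256÷8 = 1/32

P(hhWwSscc) = 1/32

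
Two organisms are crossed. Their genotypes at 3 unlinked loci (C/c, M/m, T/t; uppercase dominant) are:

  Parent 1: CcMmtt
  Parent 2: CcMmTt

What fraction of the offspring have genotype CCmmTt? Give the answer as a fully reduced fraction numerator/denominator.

P(CCmmTt) = 1/32

CcMmtt gametes: CMt×2, Cmt×2, cMt×2, cmt×2
CcMmTt gametes: CMT×1, CMt×1, CmT×1, Cmt×1, cMT×1, cMt×1, cmT×1, cmt×1
CcMmtt×CcMmTt grid (8·8=64): CCMMTt=2 CCMMtt=2 CCMmTt=4 CCMmtt=4 CCmmTt=2 CCmmtt=2 CcMMTt=4 CcMMtt=4 CcMmTt=8 CcMmtt=8 CcmmTt=4 Ccmmtt=4 ccMMTt=2 ccMMtt=2 ccMmTt=4 ccMmtt=4 ccmmTt=2 ccmmtt=2
CCmmTt hits 2/64; gcd=2; 2÷2/64÷2 = 1/32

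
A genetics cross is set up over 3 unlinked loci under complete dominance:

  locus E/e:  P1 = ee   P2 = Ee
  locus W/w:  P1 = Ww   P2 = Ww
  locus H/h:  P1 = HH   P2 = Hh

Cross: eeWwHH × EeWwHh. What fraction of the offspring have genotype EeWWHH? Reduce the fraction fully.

P(EeWWHH) = 1/16

eeWwHH gametes: eWH×4, ewH×4
EeWwHh gametes: EWH×1, EWh×1, EwH×1, Ewh×1, eWH×1, eWh×1, ewH×1, ewh×1
eeWwHH×EeWwHh grid (8·8=64): EeWWHH=4 EeWWHh=4 EeWwHH=8 EeWwHh=8 EewwHH=4 EewwHh=4 eeWWHH=4 eeWWHh=4 eeWwHH=8 eeWwHh=8 eewwHH=4 eewwHh=4
EeWWHH hits 4/64; gcd=4; 4÷4/64÷4 = 1/16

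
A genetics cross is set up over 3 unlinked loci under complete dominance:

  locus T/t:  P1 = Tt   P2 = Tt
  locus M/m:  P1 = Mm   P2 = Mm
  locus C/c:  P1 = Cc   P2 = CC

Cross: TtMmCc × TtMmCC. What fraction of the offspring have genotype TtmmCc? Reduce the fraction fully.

TtMmCc gametes: TMC×1, TMc×1, TmC×1, Tmc×1, tMC×1, tMc×1, tmC×1, tmc×1
TtMmCC gametes: TMC×2, TmC×2, tMC×2, tmC×2
TtMmCc×TtMmCC grid (8·8=64): TTMMCC=2 TTMMCc=2 TTMmCC=4 TTMmCc=4 TTmmCC=2 TTmmCc=2 TtMMCC=4 TtMMCc=4 TtMmCC=8 TtMmCc=8 TtmmCC=4 TtmmCc=4 ttMMCC=2 ttMMCc=2 ttMmCC=4 ttMmCc=4 ttmmCC=2 ttmmCc=2
TtmmCc hits 4/64; gcd=4; 4÷4/64÷4 = 1/16

P(TtmmCc) = 1/16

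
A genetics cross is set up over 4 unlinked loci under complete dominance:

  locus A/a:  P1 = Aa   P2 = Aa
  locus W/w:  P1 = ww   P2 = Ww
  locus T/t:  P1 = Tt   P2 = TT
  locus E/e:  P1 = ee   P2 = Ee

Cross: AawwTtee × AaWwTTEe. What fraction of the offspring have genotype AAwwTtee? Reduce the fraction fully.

P(AAwwTtee) = 1/32

AawwTtee gametes: AwTe×4, Awte×4, awTe×4, awte×4
AaWwTTEe gametes: AWTE×2, AWTe×2, AwTE×2, AwTe×2, aWTE×2, aWTe×2, awTE×2, awTe×2
AawwTtee×AaWwTTEe grid (16·16=256): AAWwTTEe=8 AAWwTTee=8 AAWwTtEe=8 AAWwTtee=8 AAwwTTEe=8 AAwwTTee=8 AAwwTtEe=8 AAwwTtee=8 AaWwTTEe=16 AaWwTTee=16 AaWwTtEe=16 AaWwTtee=16 AawwTTEe=16 AawwTTee=16 AawwTtEe=16 AawwTtee=16 aaWwTTEe=8 aaWwTTee=8 aaWwTtEe=8 aaWwTtee=8 aawwTTEe=8 aawwTTee=8 aawwTtEe=8 aawwTtee=8
AAwwTtee hits 8/256; gcd=8; 8÷8/256÷8 = 1/32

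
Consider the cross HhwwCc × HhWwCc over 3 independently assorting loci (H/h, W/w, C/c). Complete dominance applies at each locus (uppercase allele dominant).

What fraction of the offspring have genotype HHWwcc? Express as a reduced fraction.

P(HHWwcc) = 1/32

HhwwCc gametes: HwC×2, Hwc×2, hwC×2, hwc×2
HhWwCc gametes: HWC×1, HWc×1, HwC×1, Hwc×1, hWC×1, hWc×1, hwC×1, hwc×1
HhwwCc×HhWwCc grid (8·8=64): HHWwCC=2 HHWwCc=4 HHWwcc=2 HHwwCC=2 HHwwCc=4 HHwwcc=2 HhWwCC=4 HhWwCc=8 HhWwcc=4 HhwwCC=4 HhwwCc=8 Hhwwcc=4 hhWwCC=2 hhWwCc=4 hhWwcc=2 hhwwCC=2 hhwwCc=4 hhwwcc=2
HHWwcc hits 2/64; gcd=2; 2÷2/64÷2 = 1/32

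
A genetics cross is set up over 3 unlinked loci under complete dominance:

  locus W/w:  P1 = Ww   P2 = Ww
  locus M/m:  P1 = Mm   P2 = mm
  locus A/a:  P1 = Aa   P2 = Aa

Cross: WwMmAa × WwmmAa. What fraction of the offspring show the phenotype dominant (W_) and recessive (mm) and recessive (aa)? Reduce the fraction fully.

WwMmAa gametes: WMA×1, WMa×1, WmA×1, Wma×1, wMA×1, wMa×1, wmA×1, wma×1
WwmmAa gametes: WmA×2, Wma×2, wmA×2, wma×2
WwMmAa×WwmmAa grid (8·8=64): WWMmAA=2 WWMmAa=4 WWMmaa=2 WWmmAA=2 WWmmAa=4 WWmmaa=2 WwMmAA=4 WwMmAa=8 WwMmaa=4 WwmmAA=4 WwmmAa=8 Wwmmaa=4 wwMmAA=2 wwMmAa=4 wwMmaa=2 wwmmAA=2 wwmmAa=4 wwmmaa=2
W_ mm aa hits 6/64; gcd=2; 6÷2/64÷2 = 3/32

P(W_ mm aa) = 3/32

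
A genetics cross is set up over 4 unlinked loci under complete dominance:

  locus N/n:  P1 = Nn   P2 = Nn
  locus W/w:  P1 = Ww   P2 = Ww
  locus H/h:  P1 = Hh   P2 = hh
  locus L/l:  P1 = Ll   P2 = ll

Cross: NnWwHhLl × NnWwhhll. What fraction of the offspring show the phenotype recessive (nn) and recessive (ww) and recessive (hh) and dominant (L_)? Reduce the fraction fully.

P(nn ww hh L_) = 1/64

NnWwHhLl gametes: NWHL×1, NWHl×1, NWhL×1, NWhl×1, NwHL×1, NwHl×1, NwhL×1, Nwhl×1, nWHL×1, nWHl×1, nWhL×1, nWhl×1, nwHL×1, nwHl×1, nwhL×1, nwhl×1
NnWwhhll gametes: NWhl×4, Nwhl×4, nWhl×4, nwhl×4
NnWwHhLl×NnWwhhll grid (16·16=256): NNWWHhLl=4 NNWWHhll=4 NNWWhhLl=4 NNWWhhll=4 NNWwHhLl=8 NNWwHhll=8 NNWwhhLl=8 NNWwhhll=8 NNwwHhLl=4 NNwwHhll=4 NNwwhhLl=4 NNwwhhll=4 NnWWHhLl=8 NnWWHhll=8 NnWWhhLl=8 NnWWhhll=8 NnWwHhLl=16 NnWwHhll=16 NnWwhhLl=16 NnWwhhll=16 NnwwHhLl=8 NnwwHhll=8 NnwwhhLl=8 Nnwwhhll=8 nnWWHhLl=4 nnWWHhll=4 nnWWhhLl=4 nnWWhhll=4 nnWwHhLl=8 nnWwHhll=8 nnWwhhLl=8 nnWwhhll=8 nnwwHhLl=4 nnwwHhll=4 nnwwhhLl=4 nnwwhhll=4
nn ww hh L_ hits 4/256; gcd=4; 4÷4/256÷4 = 1/64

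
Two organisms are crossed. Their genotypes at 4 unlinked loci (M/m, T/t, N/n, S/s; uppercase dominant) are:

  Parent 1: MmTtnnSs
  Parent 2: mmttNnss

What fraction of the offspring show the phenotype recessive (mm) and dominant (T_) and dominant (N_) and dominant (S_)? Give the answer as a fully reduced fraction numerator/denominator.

MmTtnnSs gametes: MTnS×2, MTns×2, MtnS×2, Mtns×2, mTnS×2, mTns×2, mtnS×2, mtns×2
mmttNnss gametes: mtNs×8, mtns×8
MmTtnnSs×mmttNnss grid (16·16=256): MmTtNnSs=16 MmTtNnss=16 MmTtnnSs=16 MmTtnnss=16 MmttNnSs=16 MmttNnss=16 MmttnnSs=16 Mmttnnss=16 mmTtNnSs=16 mmTtNnss=16 mmTtnnSs=16 mmTtnnss=16 mmttNnSs=16 mmttNnss=16 mmttnnSs=16 mmttnnss=16
mm T_ N_ S_ hits 16/256; gcd=16; 16÷16/256÷16 = 1/16

P(mm T_ N_ S_) = 1/16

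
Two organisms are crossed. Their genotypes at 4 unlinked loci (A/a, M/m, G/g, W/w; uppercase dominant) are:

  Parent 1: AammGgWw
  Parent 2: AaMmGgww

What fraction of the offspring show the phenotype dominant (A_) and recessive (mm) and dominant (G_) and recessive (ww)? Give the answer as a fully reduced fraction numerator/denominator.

AammGgWw gametes: AmGW×2, AmGw×2, AmgW×2, Amgw×2, amGW×2, amGw×2, amgW×2, amgw×2
AaMmGgww gametes: AMGw×2, AMgw×2, AmGw×2, Amgw×2, aMGw×2, aMgw×2, amGw×2, amgw×2
AammGgWw×AaMmGgww grid (16·16=256): AAMmGGWw=4 AAMmGGww=4 AAMmGgWw=8 AAMmGgww=8 AAMmggWw=4 AAMmggww=4 AAmmGGWw=4 AAmmGGww=4 AAmmGgWw=8 AAmmGgww=8 AAmmggWw=4 AAmmggww=4 AaMmGGWw=8 AaMmGGww=8 AaMmGgWw=16 AaMmGgww=16 AaMmggWw=8 AaMmggww=8 AammGGWw=8 AammGGww=8 AammGgWw=16 AammGgww=16 AammggWw=8 Aammggww=8 aaMmGGWw=4 aaMmGGww=4 aaMmGgWw=8 aaMmGgww=8 aaMmggWw=4 aaMmggww=4 aammGGWw=4 aammGGww=4 aammGgWw=8 aammGgww=8 aammggWw=4 aammggww=4
A_ mm G_ ww hits 36/256; gcd=4; 36÷4/256÷4 = 9/64

P(A_ mm G_ ww) = 9/64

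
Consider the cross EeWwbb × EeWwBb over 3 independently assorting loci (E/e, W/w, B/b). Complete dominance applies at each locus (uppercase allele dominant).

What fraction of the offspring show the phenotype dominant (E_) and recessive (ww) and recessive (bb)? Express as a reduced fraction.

EeWwbb gametes: EWb×2, Ewb×2, eWb×2, ewb×2
EeWwBb gametes: EWB×1, EWb×1, EwB×1, Ewb×1, eWB×1, eWb×1, ewB×1, ewb×1
EeWwbb×EeWwBb grid (8·8=64): EEWWBb=2 EEWWbb=2 EEWwBb=4 EEWwbb=4 EEwwBb=2 EEwwbb=2 EeWWBb=4 EeWWbb=4 EeWwBb=8 EeWwbb=8 EewwBb=4 Eewwbb=4 eeWWBb=2 eeWWbb=2 eeWwBb=4 eeWwbb=4 eewwBb=2 eewwbb=2
E_ ww bb hits 6/64; gcd=2; 6÷2/64÷2 = 3/32

P(E_ ww bb) = 3/32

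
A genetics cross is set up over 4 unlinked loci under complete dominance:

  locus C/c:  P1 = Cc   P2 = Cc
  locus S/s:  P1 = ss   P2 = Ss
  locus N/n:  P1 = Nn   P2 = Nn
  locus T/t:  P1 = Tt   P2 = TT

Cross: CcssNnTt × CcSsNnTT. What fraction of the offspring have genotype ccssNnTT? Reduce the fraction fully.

CcssNnTt gametes: CsNT×2, CsNt×2, CsnT×2, Csnt×2, csNT×2, csNt×2, csnT×2, csnt×2
CcSsNnTT gametes: CSNT×2, CSnT×2, CsNT×2, CsnT×2, cSNT×2, cSnT×2, csNT×2, csnT×2
CcssNnTt×CcSsNnTT grid (16·16=256): CCSsNNTT=4 CCSsNNTt=4 CCSsNnTT=8 CCSsNnTt=8 CCSsnnTT=4 CCSsnnTt=4 CCssNNTT=4 CCssNNTt=4 CCssNnTT=8 CCssNnTt=8 CCssnnTT=4 CCssnnTt=4 CcSsNNTT=8 CcSsNNTt=8 CcSsNnTT=16 CcSsNnTt=16 CcSsnnTT=8 CcSsnnTt=8 CcssNNTT=8 CcssNNTt=8 CcssNnTT=16 CcssNnTt=16 CcssnnTT=8 CcssnnTt=8 ccSsNNTT=4 ccSsNNTt=4 ccSsNnTT=8 ccSsNnTt=8 ccSsnnTT=4 ccSsnnTt=4 ccssNNTT=4 ccssNNTt=4 ccssNnTT=8 ccssNnTt=8 ccssnnTT=4 ccssnnTt=4
ccssNnTT hits 8/256; gcd=8; 8÷8/256÷8 = 1/32

P(ccssNnTT) = 1/32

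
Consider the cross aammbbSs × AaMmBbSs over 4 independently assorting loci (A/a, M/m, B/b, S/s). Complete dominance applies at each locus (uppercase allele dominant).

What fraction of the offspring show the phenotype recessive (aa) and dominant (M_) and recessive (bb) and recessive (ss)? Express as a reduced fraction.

P(aa M_ bb ss) = 1/32

aammbbSs gametes: ambS×8, ambs×8
AaMmBbSs gametes: AMBS×1, AMBs×1, AMbS×1, AMbs×1, AmBS×1, AmBs×1, AmbS×1, Ambs×1, aMBS×1, aMBs×1, aMbS×1, aMbs×1, amBS×1, amBs×1, ambS×1, ambs×1
aammbbSs×AaMmBbSs grid (16·16=256): AaMmBbSS=8 AaMmBbSs=16 AaMmBbss=8 AaMmbbSS=8 AaMmbbSs=16 AaMmbbss=8 AammBbSS=8 AammBbSs=16 AammBbss=8 AammbbSS=8 AammbbSs=16 Aammbbss=8 aaMmBbSS=8 aaMmBbSs=16 aaMmBbss=8 aaMmbbSS=8 aaMmbbSs=16 aaMmbbss=8 aammBbSS=8 aammBbSs=16 aammBbss=8 aammbbSS=8 aammbbSs=16 aammbbss=8
aa M_ bb ss hits 8/256; gcd=8; 8÷8/256÷8 = 1/32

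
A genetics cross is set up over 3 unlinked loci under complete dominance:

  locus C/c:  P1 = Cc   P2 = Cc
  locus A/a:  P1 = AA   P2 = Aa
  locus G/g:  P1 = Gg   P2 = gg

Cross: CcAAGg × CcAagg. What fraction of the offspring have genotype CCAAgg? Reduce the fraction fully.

P(CCAAgg) = 1/16

CcAAGg gametes: CAG×2, CAg×2, cAG×2, cAg×2
CcAagg gametes: CAg×2, Cag×2, cAg×2, cag×2
CcAAGg×CcAagg grid (8·8=64): CCAAGg=4 CCAAgg=4 CCAaGg=4 CCAagg=4 CcAAGg=8 CcAAgg=8 CcAaGg=8 CcAagg=8 ccAAGg=4 ccAAgg=4 ccAaGg=4 ccAagg=4
CCAAgg hits 4/64; gcd=4; 4÷4/64÷4 = 1/16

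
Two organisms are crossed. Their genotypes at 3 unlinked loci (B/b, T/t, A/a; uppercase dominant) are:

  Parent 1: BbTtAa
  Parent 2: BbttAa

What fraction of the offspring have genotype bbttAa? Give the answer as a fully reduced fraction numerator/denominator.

P(bbttAa) = 1/16

BbTtAa gametes: BTA×1, BTa×1, BtA×1, Bta×1, bTA×1, bTa×1, btA×1, bta×1
BbttAa gametes: BtA×2, Bta×2, btA×2, bta×2
BbTtAa×BbttAa grid (8·8=64): BBTtAA=2 BBTtAa=4 BBTtaa=2 BBttAA=2 BBttAa=4 BBttaa=2 BbTtAA=4 BbTtAa=8 BbTtaa=4 BbttAA=4 BbttAa=8 Bbttaa=4 bbTtAA=2 bbTtAa=4 bbTtaa=2 bbttAA=2 bbttAa=4 bbttaa=2
bbttAa hits 4/64; gcd=4; 4÷4/64÷4 = 1/16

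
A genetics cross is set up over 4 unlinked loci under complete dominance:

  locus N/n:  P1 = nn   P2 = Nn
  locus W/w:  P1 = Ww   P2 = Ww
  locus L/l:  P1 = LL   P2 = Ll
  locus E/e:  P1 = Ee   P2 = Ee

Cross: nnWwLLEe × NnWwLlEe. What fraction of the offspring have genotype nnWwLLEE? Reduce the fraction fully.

nnWwLLEe gametes: nWLE×4, nWLe×4, nwLE×4, nwLe×4
NnWwLlEe gametes: NWLE×1, NWLe×1, NWlE×1, NWle×1, NwLE×1, NwLe×1, NwlE×1, Nwle×1, nWLE×1, nWLe×1, nWlE×1, nWle×1, nwLE×1, nwLe×1, nwlE×1, nwle×1
nnWwLLEe×NnWwLlEe grid (16·16=256): NnWWLLEE=4 NnWWLLEe=8 NnWWLLee=4 NnWWLlEE=4 NnWWLlEe=8 NnWWLlee=4 NnWwLLEE=8 NnWwLLEe=16 NnWwLLee=8 NnWwLlEE=8 NnWwLlEe=16 NnWwLlee=8 NnwwLLEE=4 NnwwLLEe=8 NnwwLLee=4 NnwwLlEE=4 NnwwLlEe=8 NnwwLlee=4 nnWWLLEE=4 nnWWLLEe=8 nnWWLLee=4 nnWWLlEE=4 nnWWLlEe=8 nnWWLlee=4 nnWwLLEE=8 nnWwLLEe=16 nnWwLLee=8 nnWwLlEE=8 nnWwLlEe=16 nnWwLlee=8 nnwwLLEE=4 nnwwLLEe=8 nnwwLLee=4 nnwwLlEE=4 nnwwLlEe=8 nnwwLlee=4
nnWwLLEE hits 8/256; gcd=8; 8÷8/256÷8 = 1/32

P(nnWwLLEE) = 1/32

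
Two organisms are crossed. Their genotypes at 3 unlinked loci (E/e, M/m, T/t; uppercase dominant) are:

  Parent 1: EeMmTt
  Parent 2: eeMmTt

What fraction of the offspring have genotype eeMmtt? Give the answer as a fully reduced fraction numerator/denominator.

EeMmTt gametes: EMT×1, EMt×1, EmT×1, Emt×1, eMT×1, eMt×1, emT×1, emt×1
eeMmTt gametes: eMT×2, eMt×2, emT×2, emt×2
EeMmTt×eeMmTt grid (8·8=64): EeMMTT=2 EeMMTt=4 EeMMtt=2 EeMmTT=4 EeMmTt=8 EeMmtt=4 EemmTT=2 EemmTt=4 Eemmtt=2 eeMMTT=2 eeMMTt=4 eeMMtt=2 eeMmTT=4 eeMmTt=8 eeMmtt=4 eemmTT=2 eemmTt=4 eemmtt=2
eeMmtt hits 4/64; gcd=4; 4÷4/64÷4 = 1/16

P(eeMmtt) = 1/16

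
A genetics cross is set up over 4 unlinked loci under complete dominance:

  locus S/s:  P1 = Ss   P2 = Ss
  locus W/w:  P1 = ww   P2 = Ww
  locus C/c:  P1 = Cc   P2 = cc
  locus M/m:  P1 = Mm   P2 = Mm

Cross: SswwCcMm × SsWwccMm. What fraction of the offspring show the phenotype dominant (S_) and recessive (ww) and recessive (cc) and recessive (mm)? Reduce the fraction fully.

P(S_ ww cc mm) = 3/64

SswwCcMm gametes: SwCM×2, SwCm×2, SwcM×2, Swcm×2, swCM×2, swCm×2, swcM×2, swcm×2
SsWwccMm gametes: SWcM×2, SWcm×2, SwcM×2, Swcm×2, sWcM×2, sWcm×2, swcM×2, swcm×2
SswwCcMm×SsWwccMm grid (16·16=256): SSWwCcMM=4 SSWwCcMm=8 SSWwCcmm=4 SSWwccMM=4 SSWwccMm=8 SSWwccmm=4 SSwwCcMM=4 SSwwCcMm=8 SSwwCcmm=4 SSwwccMM=4 SSwwccMm=8 SSwwccmm=4 SsWwCcMM=8 SsWwCcMm=16 SsWwCcmm=8 SsWwccMM=8 SsWwccMm=16 SsWwccmm=8 SswwCcMM=8 SswwCcMm=16 SswwCcmm=8 SswwccMM=8 SswwccMm=16 Sswwccmm=8 ssWwCcMM=4 ssWwCcMm=8 ssWwCcmm=4 ssWwccMM=4 ssWwccMm=8 ssWwccmm=4 sswwCcMM=4 sswwCcMm=8 sswwCcmm=4 sswwccMM=4 sswwccMm=8 sswwccmm=4
S_ ww cc mm hits 12/256; gcd=4; 12÷4/256÷4 = 3/64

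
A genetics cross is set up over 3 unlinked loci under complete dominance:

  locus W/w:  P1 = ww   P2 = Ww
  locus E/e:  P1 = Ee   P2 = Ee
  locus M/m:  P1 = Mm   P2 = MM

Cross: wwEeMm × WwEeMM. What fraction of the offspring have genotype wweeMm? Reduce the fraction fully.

P(wweeMm) = 1/16

wwEeMm gametes: wEM×2, wEm×2, weM×2, wem×2
WwEeMM gametes: WEM×2, WeM×2, wEM×2, weM×2
wwEeMm×WwEeMM grid (8·8=64): WwEEMM=4 WwEEMm=4 WwEeMM=8 WwEeMm=8 WweeMM=4 WweeMm=4 wwEEMM=4 wwEEMm=4 wwEeMM=8 wwEeMm=8 wweeMM=4 wweeMm=4
wweeMm hits 4/64; gcd=4; 4÷4/64÷4 = 1/16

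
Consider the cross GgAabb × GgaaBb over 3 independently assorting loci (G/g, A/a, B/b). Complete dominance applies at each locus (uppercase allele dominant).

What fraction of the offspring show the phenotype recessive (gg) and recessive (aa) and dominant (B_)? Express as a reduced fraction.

GgAabb gametes: GAb×2, Gab×2, gAb×2, gab×2
GgaaBb gametes: GaB×2, Gab×2, gaB×2, gab×2
GgAabb×GgaaBb grid (8·8=64): GGAaBb=4 GGAabb=4 GGaaBb=4 GGaabb=4 GgAaBb=8 GgAabb=8 GgaaBb=8 Ggaabb=8 ggAaBb=4 ggAabb=4 ggaaBb=4 ggaabb=4
gg aa B_ hits 4/64; gcd=4; 4÷4/64÷4 = 1/16

P(gg aa B_) = 1/16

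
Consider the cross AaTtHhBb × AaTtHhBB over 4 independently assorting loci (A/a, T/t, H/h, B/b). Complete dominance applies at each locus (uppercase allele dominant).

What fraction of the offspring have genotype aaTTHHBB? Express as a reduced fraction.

P(aaTTHHBB) = 1/128

AaTtHhBb gametes: ATHB×1, ATHb×1, AThB×1, AThb×1, AtHB×1, AtHb×1, AthB×1, Athb×1, aTHB×1, aTHb×1, aThB×1, aThb×1, atHB×1, atHb×1, athB×1, athb×1
AaTtHhBB gametes: ATHB×2, AThB×2, AtHB×2, AthB×2, aTHB×2, aThB×2, atHB×2, athB×2
AaTtHhBb×AaTtHhBB grid (16·16=256): AATTHHBB=2 AATTHHBb=2 AATTHhBB=4 AATTHhBb=4 AATThhBB=2 AATThhBb=2 AATtHHBB=4 AATtHHBb=4 AATtHhBB=8 AATtHhBb=8 AATthhBB=4 AATthhBb=4 AAttHHBB=2 AAttHHBb=2 AAttHhBB=4 AAttHhBb=4 AAtthhBB=2 AAtthhBb=2 AaTTHHBB=4 AaTTHHBb=4 AaTTHhBB=8 AaTTHhBb=8 AaTThhBB=4 AaTThhBb=4 AaTtHHBB=8 AaTtHHBb=8 AaTtHhBB=16 AaTtHhBb=16 AaTthhBB=8 AaTthhBb=8 AattHHBB=4 AattHHBb=4 AattHhBB=8 AattHhBb=8 AatthhBB=4 AatthhBb=4 aaTTHHBB=2 aaTTHHBb=2 aaTTHhBB=4 aaTTHhBb=4 aaTThhBB=2 aaTThhBb=2 aaTtHHBB=4 aaTtHHBb=4 aaTtHhBB=8 aaTtHhBb=8 aaTthhBB=4 aaTthhBb=4 aattHHBB=2 aattHHBb=2 aattHhBB=4 aattHhBb=4 aatthhBB=2 aatthhBb=2
aaTTHHBB hits 2/256; gcd=2; 2÷2/256÷2 = 1/128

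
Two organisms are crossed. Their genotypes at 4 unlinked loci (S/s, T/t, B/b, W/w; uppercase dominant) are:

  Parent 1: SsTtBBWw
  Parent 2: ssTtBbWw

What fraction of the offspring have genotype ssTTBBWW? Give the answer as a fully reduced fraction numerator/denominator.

P(ssTTBBWW) = 1/64

SsTtBBWw gametes: STBW×2, STBw×2, StBW×2, StBw×2, sTBW×2, sTBw×2, stBW×2, stBw×2
ssTtBbWw gametes: sTBW×2, sTBw×2, sTbW×2, sTbw×2, stBW×2, stBw×2, stbW×2, stbw×2
SsTtBBWw×ssTtBbWw grid (16·16=256): SsTTBBWW=4 SsTTBBWw=8 SsTTBBww=4 SsTTBbWW=4 SsTTBbWw=8 SsTTBbww=4 SsTtBBWW=8 SsTtBBWw=16 SsTtBBww=8 SsTtBbWW=8 SsTtBbWw=16 SsTtBbww=8 SsttBBWW=4 SsttBBWw=8 SsttBBww=4 SsttBbWW=4 SsttBbWw=8 SsttBbww=4 ssTTBBWW=4 ssTTBBWw=8 ssTTBBww=4 ssTTBbWW=4 ssTTBbWw=8 ssTTBbww=4 ssTtBBWW=8 ssTtBBWw=16 ssTtBBww=8 ssTtBbWW=8 ssTtBbWw=16 ssTtBbww=8 ssttBBWW=4 ssttBBWw=8 ssttBBww=4 ssttBbWW=4 ssttBbWw=8 ssttBbww=4
ssTTBBWW hits 4/256; gcd=4; 4÷4/256÷4 = 1/64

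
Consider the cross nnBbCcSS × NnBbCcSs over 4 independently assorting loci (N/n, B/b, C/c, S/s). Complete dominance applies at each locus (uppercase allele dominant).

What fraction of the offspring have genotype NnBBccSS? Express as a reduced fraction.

nnBbCcSS gametes: nBCS×4, nBcS×4, nbCS×4, nbcS×4
NnBbCcSs gametes: NBCS×1, NBCs×1, NBcS×1, NBcs×1, NbCS×1, NbCs×1, NbcS×1, Nbcs×1, nBCS×1, nBCs×1, nBcS×1, nBcs×1, nbCS×1, nbCs×1, nbcS×1, nbcs×1
nnBbCcSS×NnBbCcSs grid (16·16=256): NnBBCCSS=4 NnBBCCSs=4 NnBBCcSS=8 NnBBCcSs=8 NnBBccSS=4 NnBBccSs=4 NnBbCCSS=8 NnBbCCSs=8 NnBbCcSS=16 NnBbCcSs=16 NnBbccSS=8 NnBbccSs=8 NnbbCCSS=4 NnbbCCSs=4 NnbbCcSS=8 NnbbCcSs=8 NnbbccSS=4 NnbbccSs=4 nnBBCCSS=4 nnBBCCSs=4 nnBBCcSS=8 nnBBCcSs=8 nnBBccSS=4 nnBBccSs=4 nnBbCCSS=8 nnBbCCSs=8 nnBbCcSS=16 nnBbCcSs=16 nnBbccSS=8 nnBbccSs=8 nnbbCCSS=4 nnbbCCSs=4 nnbbCcSS=8 nnbbCcSs=8 nnbbccSS=4 nnbbccSs=4
NnBBccSS hits 4/256; gcd=4; 4÷4/256÷4 = 1/64

P(NnBBccSS) = 1/64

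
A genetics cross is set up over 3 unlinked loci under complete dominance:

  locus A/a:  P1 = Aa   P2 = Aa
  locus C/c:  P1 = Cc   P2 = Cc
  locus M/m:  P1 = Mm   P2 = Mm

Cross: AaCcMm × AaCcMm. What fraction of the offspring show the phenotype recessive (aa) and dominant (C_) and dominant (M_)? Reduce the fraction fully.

AaCcMm gametes: ACM×1, ACm×1, AcM×1, Acm×1, aCM×1, aCm×1, acM×1, acm×1
AaCcMm gametes: ACM×1, ACm×1, AcM×1, Acm×1, aCM×1, aCm×1, acM×1, acm×1
AaCcMm×AaCcMm grid (8·8=64): AACCMM=1 AACCMm=2 AACCmm=1 AACcMM=2 AACcMm=4 AACcmm=2 AAccMM=1 AAccMm=2 AAccmm=1 AaCCMM=2 AaCCMm=4 AaCCmm=2 AaCcMM=4 AaCcMm=8 AaCcmm=4 AaccMM=2 AaccMm=4 Aaccmm=2 aaCCMM=1 aaCCMm=2 aaCCmm=1 aaCcMM=2 aaCcMm=4 aaCcmm=2 aaccMM=1 aaccMm=2 aaccmm=1
aa C_ M_ hits 9/64; gcd=1; 9÷1/64÷1 = 9/64

P(aa C_ M_) = 9/64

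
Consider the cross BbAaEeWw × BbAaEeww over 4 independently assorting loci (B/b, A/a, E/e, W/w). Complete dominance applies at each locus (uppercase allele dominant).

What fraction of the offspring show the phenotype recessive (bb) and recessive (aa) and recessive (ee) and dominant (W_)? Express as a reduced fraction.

P(bb aa ee W_) = 1/128

BbAaEeWw gametes: BAEW×1, BAEw×1, BAeW×1, BAew×1, BaEW×1, BaEw×1, BaeW×1, Baew×1, bAEW×1, bAEw×1, bAeW×1, bAew×1, baEW×1, baEw×1, baeW×1, baew×1
BbAaEeww gametes: BAEw×2, BAew×2, BaEw×2, Baew×2, bAEw×2, bAew×2, baEw×2, baew×2
BbAaEeWw×BbAaEeww grid (16·16=256): BBAAEEWw=2 BBAAEEww=2 BBAAEeWw=4 BBAAEeww=4 BBAAeeWw=2 BBAAeeww=2 BBAaEEWw=4 BBAaEEww=4 BBAaEeWw=8 BBAaEeww=8 BBAaeeWw=4 BBAaeeww=4 BBaaEEWw=2 BBaaEEww=2 BBaaEeWw=4 BBaaEeww=4 BBaaeeWw=2 BBaaeeww=2 BbAAEEWw=4 BbAAEEww=4 BbAAEeWw=8 BbAAEeww=8 BbAAeeWw=4 BbAAeeww=4 BbAaEEWw=8 BbAaEEww=8 BbAaEeWw=16 BbAaEeww=16 BbAaeeWw=8 BbAaeeww=8 BbaaEEWw=4 BbaaEEww=4 BbaaEeWw=8 BbaaEeww=8 BbaaeeWw=4 Bbaaeeww=4 bbAAEEWw=2 bbAAEEww=2 bbAAEeWw=4 bbAAEeww=4 bbAAeeWw=2 bbAAeeww=2 bbAaEEWw=4 bbAaEEww=4 bbAaEeWw=8 bbAaEeww=8 bbAaeeWw=4 bbAaeeww=4 bbaaEEWw=2 bbaaEEww=2 bbaaEeWw=4 bbaaEeww=4 bbaaeeWw=2 bbaaeeww=2
bb aa ee W_ hits 2/256; gcd=2; 2÷2/256÷2 = 1/128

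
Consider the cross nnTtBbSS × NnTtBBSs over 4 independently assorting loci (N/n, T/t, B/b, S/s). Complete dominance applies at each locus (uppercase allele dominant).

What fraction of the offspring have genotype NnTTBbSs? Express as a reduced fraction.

nnTtBbSS gametes: nTBS×4, nTbS×4, ntBS×4, ntbS×4
NnTtBBSs gametes: NTBS×2, NTBs×2, NtBS×2, NtBs×2, nTBS×2, nTBs×2, ntBS×2, ntBs×2
nnTtBbSS×NnTtBBSs grid (16·16=256): NnTTBBSS=8 NnTTBBSs=8 NnTTBbSS=8 NnTTBbSs=8 NnTtBBSS=16 NnTtBBSs=16 NnTtBbSS=16 NnTtBbSs=16 NnttBBSS=8 NnttBBSs=8 NnttBbSS=8 NnttBbSs=8 nnTTBBSS=8 nnTTBBSs=8 nnTTBbSS=8 nnTTBbSs=8 nnTtBBSS=16 nnTtBBSs=16 nnTtBbSS=16 nnTtBbSs=16 nnttBBSS=8 nnttBBSs=8 nnttBbSS=8 nnttBbSs=8
NnTTBbSs hits 8/256; gcd=8; 8÷8/256÷8 = 1/32

P(NnTTBbSs) = 1/32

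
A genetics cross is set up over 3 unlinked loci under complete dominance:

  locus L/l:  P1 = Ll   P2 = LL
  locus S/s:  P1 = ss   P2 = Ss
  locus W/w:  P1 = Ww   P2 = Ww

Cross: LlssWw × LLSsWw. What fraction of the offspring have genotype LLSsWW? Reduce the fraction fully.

LlssWw gametes: LsW×2, Lsw×2, lsW×2, lsw×2
LLSsWw gametes: LSW×2, LSw×2, LsW×2, Lsw×2
LlssWw×LLSsWw grid (8·8=64): LLSsWW=4 LLSsWw=8 LLSsww=4 LLssWW=4 LLssWw=8 LLssww=4 LlSsWW=4 LlSsWw=8 LlSsww=4 LlssWW=4 LlssWw=8 Llssww=4
LLSsWW hits 4/64; gcd=4; 4÷4/64÷4 = 1/16

P(LLSsWW) = 1/16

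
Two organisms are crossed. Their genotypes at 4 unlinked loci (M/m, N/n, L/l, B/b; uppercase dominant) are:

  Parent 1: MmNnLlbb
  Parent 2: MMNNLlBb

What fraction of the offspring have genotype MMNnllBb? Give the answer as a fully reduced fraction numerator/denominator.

P(MMNnllBb) = 1/32

MmNnLlbb gametes: MNLb×2, MNlb×2, MnLb×2, Mnlb×2, mNLb×2, mNlb×2, mnLb×2, mnlb×2
MMNNLlBb gametes: MNLB×4, MNLb×4, MNlB×4, MNlb×4
MmNnLlbb×MMNNLlBb grid (16·16=256): MMNNLLBb=8 MMNNLLbb=8 MMNNLlBb=16 MMNNLlbb=16 MMNNllBb=8 MMNNllbb=8 MMNnLLBb=8 MMNnLLbb=8 MMNnLlBb=16 MMNnLlbb=16 MMNnllBb=8 MMNnllbb=8 MmNNLLBb=8 MmNNLLbb=8 MmNNLlBb=16 MmNNLlbb=16 MmNNllBb=8 MmNNllbb=8 MmNnLLBb=8 MmNnLLbb=8 MmNnLlBb=16 MmNnLlbb=16 MmNnllBb=8 MmNnllbb=8
MMNnllBb hits 8/256; gcd=8; 8÷8/256÷8 = 1/32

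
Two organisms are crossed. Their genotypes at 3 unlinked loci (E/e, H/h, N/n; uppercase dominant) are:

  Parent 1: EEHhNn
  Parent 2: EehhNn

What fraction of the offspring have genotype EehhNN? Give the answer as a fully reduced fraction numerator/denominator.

EEHhNn gametes: EHN×2, EHn×2, EhN×2, Ehn×2
EehhNn gametes: EhN×2, Ehn×2, ehN×2, ehn×2
EEHhNn×EehhNn grid (8·8=64): EEHhNN=4 EEHhNn=8 EEHhnn=4 EEhhNN=4 EEhhNn=8 EEhhnn=4 EeHhNN=4 EeHhNn=8 EeHhnn=4 EehhNN=4 EehhNn=8 Eehhnn=4
EehhNN hits 4/64; gcd=4; 4÷4/64÷4 = 1/16

P(EehhNN) = 1/16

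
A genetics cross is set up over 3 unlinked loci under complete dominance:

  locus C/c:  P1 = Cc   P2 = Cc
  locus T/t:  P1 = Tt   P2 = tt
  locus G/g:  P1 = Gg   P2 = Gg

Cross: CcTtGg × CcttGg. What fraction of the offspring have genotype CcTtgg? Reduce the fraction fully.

CcTtGg gametes: CTG×1, CTg×1, CtG×1, Ctg×1, cTG×1, cTg×1, ctG×1, ctg×1
CcttGg gametes: CtG×2, Ctg×2, ctG×2, ctg×2
CcTtGg×CcttGg grid (8·8=64): CCTtGG=2 CCTtGg=4 CCTtgg=2 CCttGG=2 CCttGg=4 CCttgg=2 CcTtGG=4 CcTtGg=8 CcTtgg=4 CcttGG=4 CcttGg=8 Ccttgg=4 ccTtGG=2 ccTtGg=4 ccTtgg=2 ccttGG=2 ccttGg=4 ccttgg=2
CcTtgg hits 4/64; gcd=4; 4÷4/64÷4 = 1/16

P(CcTtgg) = 1/16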